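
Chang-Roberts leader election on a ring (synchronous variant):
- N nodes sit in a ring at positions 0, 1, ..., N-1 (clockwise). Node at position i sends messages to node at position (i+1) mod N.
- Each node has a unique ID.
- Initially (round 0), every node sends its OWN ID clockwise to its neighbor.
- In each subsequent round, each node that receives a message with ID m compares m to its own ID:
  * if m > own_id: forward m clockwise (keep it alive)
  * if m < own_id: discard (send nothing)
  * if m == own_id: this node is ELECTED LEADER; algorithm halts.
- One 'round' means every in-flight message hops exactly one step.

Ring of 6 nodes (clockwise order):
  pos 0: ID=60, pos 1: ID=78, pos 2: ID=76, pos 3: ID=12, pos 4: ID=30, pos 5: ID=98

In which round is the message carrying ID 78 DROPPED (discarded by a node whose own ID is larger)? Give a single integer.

Answer: 4

Derivation:
Round 1: pos1(id78) recv 60: drop; pos2(id76) recv 78: fwd; pos3(id12) recv 76: fwd; pos4(id30) recv 12: drop; pos5(id98) recv 30: drop; pos0(id60) recv 98: fwd
Round 2: pos3(id12) recv 78: fwd; pos4(id30) recv 76: fwd; pos1(id78) recv 98: fwd
Round 3: pos4(id30) recv 78: fwd; pos5(id98) recv 76: drop; pos2(id76) recv 98: fwd
Round 4: pos5(id98) recv 78: drop; pos3(id12) recv 98: fwd
Round 5: pos4(id30) recv 98: fwd
Round 6: pos5(id98) recv 98: ELECTED
Message ID 78 originates at pos 1; dropped at pos 5 in round 4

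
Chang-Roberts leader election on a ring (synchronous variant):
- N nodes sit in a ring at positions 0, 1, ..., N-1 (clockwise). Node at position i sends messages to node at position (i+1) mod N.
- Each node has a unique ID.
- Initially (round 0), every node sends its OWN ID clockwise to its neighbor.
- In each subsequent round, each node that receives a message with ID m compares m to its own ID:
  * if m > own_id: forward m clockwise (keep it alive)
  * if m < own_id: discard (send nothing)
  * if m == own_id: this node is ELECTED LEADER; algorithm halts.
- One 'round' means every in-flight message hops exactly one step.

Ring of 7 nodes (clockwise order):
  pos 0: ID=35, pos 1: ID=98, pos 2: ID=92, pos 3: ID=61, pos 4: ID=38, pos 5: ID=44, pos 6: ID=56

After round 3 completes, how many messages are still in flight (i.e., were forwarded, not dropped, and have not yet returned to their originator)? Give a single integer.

Round 1: pos1(id98) recv 35: drop; pos2(id92) recv 98: fwd; pos3(id61) recv 92: fwd; pos4(id38) recv 61: fwd; pos5(id44) recv 38: drop; pos6(id56) recv 44: drop; pos0(id35) recv 56: fwd
Round 2: pos3(id61) recv 98: fwd; pos4(id38) recv 92: fwd; pos5(id44) recv 61: fwd; pos1(id98) recv 56: drop
Round 3: pos4(id38) recv 98: fwd; pos5(id44) recv 92: fwd; pos6(id56) recv 61: fwd
After round 3: 3 messages still in flight

Answer: 3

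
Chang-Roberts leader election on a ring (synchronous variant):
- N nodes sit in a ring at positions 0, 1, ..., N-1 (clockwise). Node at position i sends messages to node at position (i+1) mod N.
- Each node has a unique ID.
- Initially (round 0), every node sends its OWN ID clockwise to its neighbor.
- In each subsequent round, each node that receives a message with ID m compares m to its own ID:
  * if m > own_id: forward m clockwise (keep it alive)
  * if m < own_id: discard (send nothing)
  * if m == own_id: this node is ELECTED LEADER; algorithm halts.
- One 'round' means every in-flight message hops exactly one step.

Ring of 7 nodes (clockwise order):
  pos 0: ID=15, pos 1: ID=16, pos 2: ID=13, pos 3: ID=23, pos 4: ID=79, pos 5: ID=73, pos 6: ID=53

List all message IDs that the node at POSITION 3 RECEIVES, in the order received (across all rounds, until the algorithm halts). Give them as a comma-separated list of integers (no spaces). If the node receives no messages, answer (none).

Round 1: pos1(id16) recv 15: drop; pos2(id13) recv 16: fwd; pos3(id23) recv 13: drop; pos4(id79) recv 23: drop; pos5(id73) recv 79: fwd; pos6(id53) recv 73: fwd; pos0(id15) recv 53: fwd
Round 2: pos3(id23) recv 16: drop; pos6(id53) recv 79: fwd; pos0(id15) recv 73: fwd; pos1(id16) recv 53: fwd
Round 3: pos0(id15) recv 79: fwd; pos1(id16) recv 73: fwd; pos2(id13) recv 53: fwd
Round 4: pos1(id16) recv 79: fwd; pos2(id13) recv 73: fwd; pos3(id23) recv 53: fwd
Round 5: pos2(id13) recv 79: fwd; pos3(id23) recv 73: fwd; pos4(id79) recv 53: drop
Round 6: pos3(id23) recv 79: fwd; pos4(id79) recv 73: drop
Round 7: pos4(id79) recv 79: ELECTED

Answer: 13,16,53,73,79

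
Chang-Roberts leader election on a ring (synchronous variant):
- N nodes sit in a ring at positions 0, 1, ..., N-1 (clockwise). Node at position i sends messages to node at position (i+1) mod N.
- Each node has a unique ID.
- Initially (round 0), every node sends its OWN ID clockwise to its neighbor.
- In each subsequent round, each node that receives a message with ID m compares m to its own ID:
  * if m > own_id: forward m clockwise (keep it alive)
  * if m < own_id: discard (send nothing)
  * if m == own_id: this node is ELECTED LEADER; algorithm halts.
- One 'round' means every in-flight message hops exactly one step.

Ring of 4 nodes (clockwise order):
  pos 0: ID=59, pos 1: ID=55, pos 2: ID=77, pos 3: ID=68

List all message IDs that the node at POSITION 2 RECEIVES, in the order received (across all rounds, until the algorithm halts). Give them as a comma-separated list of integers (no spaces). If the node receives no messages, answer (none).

Answer: 55,59,68,77

Derivation:
Round 1: pos1(id55) recv 59: fwd; pos2(id77) recv 55: drop; pos3(id68) recv 77: fwd; pos0(id59) recv 68: fwd
Round 2: pos2(id77) recv 59: drop; pos0(id59) recv 77: fwd; pos1(id55) recv 68: fwd
Round 3: pos1(id55) recv 77: fwd; pos2(id77) recv 68: drop
Round 4: pos2(id77) recv 77: ELECTED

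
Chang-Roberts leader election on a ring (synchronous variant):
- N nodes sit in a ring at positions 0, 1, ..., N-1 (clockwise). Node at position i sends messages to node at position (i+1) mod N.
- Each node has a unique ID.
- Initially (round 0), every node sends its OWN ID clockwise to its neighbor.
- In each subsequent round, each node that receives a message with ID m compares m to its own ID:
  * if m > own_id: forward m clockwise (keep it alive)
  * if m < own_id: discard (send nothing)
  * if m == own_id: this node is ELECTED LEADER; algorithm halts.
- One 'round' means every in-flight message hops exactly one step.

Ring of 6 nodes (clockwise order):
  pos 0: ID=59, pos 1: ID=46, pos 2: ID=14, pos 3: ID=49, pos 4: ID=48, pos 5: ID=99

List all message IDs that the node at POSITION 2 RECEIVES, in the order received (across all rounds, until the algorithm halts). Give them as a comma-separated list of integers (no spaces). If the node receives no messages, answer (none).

Round 1: pos1(id46) recv 59: fwd; pos2(id14) recv 46: fwd; pos3(id49) recv 14: drop; pos4(id48) recv 49: fwd; pos5(id99) recv 48: drop; pos0(id59) recv 99: fwd
Round 2: pos2(id14) recv 59: fwd; pos3(id49) recv 46: drop; pos5(id99) recv 49: drop; pos1(id46) recv 99: fwd
Round 3: pos3(id49) recv 59: fwd; pos2(id14) recv 99: fwd
Round 4: pos4(id48) recv 59: fwd; pos3(id49) recv 99: fwd
Round 5: pos5(id99) recv 59: drop; pos4(id48) recv 99: fwd
Round 6: pos5(id99) recv 99: ELECTED

Answer: 46,59,99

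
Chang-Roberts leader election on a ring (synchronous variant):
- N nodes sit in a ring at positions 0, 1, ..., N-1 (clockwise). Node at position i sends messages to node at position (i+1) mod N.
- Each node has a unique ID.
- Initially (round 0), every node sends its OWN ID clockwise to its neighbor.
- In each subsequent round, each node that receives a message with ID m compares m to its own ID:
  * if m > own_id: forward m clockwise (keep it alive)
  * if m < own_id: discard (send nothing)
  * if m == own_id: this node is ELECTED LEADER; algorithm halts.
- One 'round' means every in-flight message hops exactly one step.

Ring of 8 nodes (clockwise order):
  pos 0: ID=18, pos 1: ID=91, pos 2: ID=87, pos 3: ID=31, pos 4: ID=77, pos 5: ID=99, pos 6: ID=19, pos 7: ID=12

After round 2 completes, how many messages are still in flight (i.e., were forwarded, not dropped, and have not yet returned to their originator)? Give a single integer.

Answer: 4

Derivation:
Round 1: pos1(id91) recv 18: drop; pos2(id87) recv 91: fwd; pos3(id31) recv 87: fwd; pos4(id77) recv 31: drop; pos5(id99) recv 77: drop; pos6(id19) recv 99: fwd; pos7(id12) recv 19: fwd; pos0(id18) recv 12: drop
Round 2: pos3(id31) recv 91: fwd; pos4(id77) recv 87: fwd; pos7(id12) recv 99: fwd; pos0(id18) recv 19: fwd
After round 2: 4 messages still in flight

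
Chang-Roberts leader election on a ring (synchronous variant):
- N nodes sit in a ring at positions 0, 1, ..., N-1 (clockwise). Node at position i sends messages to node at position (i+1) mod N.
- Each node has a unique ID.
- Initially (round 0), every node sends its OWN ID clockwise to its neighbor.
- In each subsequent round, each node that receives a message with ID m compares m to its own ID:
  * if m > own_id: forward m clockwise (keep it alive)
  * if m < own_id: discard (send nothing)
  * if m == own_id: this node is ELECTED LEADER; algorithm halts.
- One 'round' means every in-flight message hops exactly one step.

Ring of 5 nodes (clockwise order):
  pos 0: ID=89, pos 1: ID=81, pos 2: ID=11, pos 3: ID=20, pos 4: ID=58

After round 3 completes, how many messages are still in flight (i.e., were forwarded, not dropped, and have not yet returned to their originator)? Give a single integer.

Round 1: pos1(id81) recv 89: fwd; pos2(id11) recv 81: fwd; pos3(id20) recv 11: drop; pos4(id58) recv 20: drop; pos0(id89) recv 58: drop
Round 2: pos2(id11) recv 89: fwd; pos3(id20) recv 81: fwd
Round 3: pos3(id20) recv 89: fwd; pos4(id58) recv 81: fwd
After round 3: 2 messages still in flight

Answer: 2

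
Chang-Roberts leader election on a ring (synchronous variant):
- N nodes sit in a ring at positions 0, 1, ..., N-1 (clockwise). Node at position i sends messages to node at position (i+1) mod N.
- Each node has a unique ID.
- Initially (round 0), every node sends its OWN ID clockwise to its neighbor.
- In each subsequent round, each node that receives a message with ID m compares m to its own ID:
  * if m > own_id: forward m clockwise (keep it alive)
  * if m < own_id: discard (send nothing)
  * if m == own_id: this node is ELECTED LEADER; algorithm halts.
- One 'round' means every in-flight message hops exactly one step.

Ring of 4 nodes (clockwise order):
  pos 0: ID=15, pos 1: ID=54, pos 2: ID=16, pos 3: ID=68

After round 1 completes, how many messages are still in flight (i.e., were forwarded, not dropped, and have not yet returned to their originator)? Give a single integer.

Round 1: pos1(id54) recv 15: drop; pos2(id16) recv 54: fwd; pos3(id68) recv 16: drop; pos0(id15) recv 68: fwd
After round 1: 2 messages still in flight

Answer: 2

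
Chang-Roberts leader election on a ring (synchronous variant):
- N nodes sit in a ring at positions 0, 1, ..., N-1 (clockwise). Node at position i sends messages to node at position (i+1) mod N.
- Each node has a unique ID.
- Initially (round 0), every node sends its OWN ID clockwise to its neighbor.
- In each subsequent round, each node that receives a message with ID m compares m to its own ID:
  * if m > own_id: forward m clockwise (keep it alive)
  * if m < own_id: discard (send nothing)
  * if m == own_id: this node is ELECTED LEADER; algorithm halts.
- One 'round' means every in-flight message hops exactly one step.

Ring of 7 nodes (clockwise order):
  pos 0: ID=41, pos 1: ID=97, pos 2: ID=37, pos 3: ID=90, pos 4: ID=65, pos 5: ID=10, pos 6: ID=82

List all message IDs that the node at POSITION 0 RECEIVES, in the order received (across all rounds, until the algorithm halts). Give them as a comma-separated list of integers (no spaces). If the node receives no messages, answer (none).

Round 1: pos1(id97) recv 41: drop; pos2(id37) recv 97: fwd; pos3(id90) recv 37: drop; pos4(id65) recv 90: fwd; pos5(id10) recv 65: fwd; pos6(id82) recv 10: drop; pos0(id41) recv 82: fwd
Round 2: pos3(id90) recv 97: fwd; pos5(id10) recv 90: fwd; pos6(id82) recv 65: drop; pos1(id97) recv 82: drop
Round 3: pos4(id65) recv 97: fwd; pos6(id82) recv 90: fwd
Round 4: pos5(id10) recv 97: fwd; pos0(id41) recv 90: fwd
Round 5: pos6(id82) recv 97: fwd; pos1(id97) recv 90: drop
Round 6: pos0(id41) recv 97: fwd
Round 7: pos1(id97) recv 97: ELECTED

Answer: 82,90,97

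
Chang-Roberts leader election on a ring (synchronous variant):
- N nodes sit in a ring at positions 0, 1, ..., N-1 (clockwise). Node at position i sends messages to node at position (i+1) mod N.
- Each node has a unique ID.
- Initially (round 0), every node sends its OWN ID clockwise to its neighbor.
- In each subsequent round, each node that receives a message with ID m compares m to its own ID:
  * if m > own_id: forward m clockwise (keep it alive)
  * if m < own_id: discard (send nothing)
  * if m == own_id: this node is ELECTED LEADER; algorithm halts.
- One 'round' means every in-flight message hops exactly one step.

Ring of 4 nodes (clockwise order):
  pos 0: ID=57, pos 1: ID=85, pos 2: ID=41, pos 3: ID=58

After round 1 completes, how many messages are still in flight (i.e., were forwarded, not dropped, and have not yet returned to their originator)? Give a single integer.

Answer: 2

Derivation:
Round 1: pos1(id85) recv 57: drop; pos2(id41) recv 85: fwd; pos3(id58) recv 41: drop; pos0(id57) recv 58: fwd
After round 1: 2 messages still in flight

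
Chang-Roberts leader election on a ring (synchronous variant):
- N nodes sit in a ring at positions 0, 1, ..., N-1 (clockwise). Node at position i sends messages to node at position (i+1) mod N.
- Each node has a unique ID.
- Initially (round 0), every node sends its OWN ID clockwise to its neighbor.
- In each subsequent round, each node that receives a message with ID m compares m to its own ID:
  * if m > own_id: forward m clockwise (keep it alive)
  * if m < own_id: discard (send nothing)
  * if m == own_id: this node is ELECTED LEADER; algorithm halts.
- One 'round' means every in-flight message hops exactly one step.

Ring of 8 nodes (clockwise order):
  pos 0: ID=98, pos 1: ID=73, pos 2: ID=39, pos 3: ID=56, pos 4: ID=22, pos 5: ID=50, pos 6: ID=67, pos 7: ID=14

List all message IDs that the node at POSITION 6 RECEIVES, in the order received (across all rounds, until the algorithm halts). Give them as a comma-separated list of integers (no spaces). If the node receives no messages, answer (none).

Answer: 50,56,73,98

Derivation:
Round 1: pos1(id73) recv 98: fwd; pos2(id39) recv 73: fwd; pos3(id56) recv 39: drop; pos4(id22) recv 56: fwd; pos5(id50) recv 22: drop; pos6(id67) recv 50: drop; pos7(id14) recv 67: fwd; pos0(id98) recv 14: drop
Round 2: pos2(id39) recv 98: fwd; pos3(id56) recv 73: fwd; pos5(id50) recv 56: fwd; pos0(id98) recv 67: drop
Round 3: pos3(id56) recv 98: fwd; pos4(id22) recv 73: fwd; pos6(id67) recv 56: drop
Round 4: pos4(id22) recv 98: fwd; pos5(id50) recv 73: fwd
Round 5: pos5(id50) recv 98: fwd; pos6(id67) recv 73: fwd
Round 6: pos6(id67) recv 98: fwd; pos7(id14) recv 73: fwd
Round 7: pos7(id14) recv 98: fwd; pos0(id98) recv 73: drop
Round 8: pos0(id98) recv 98: ELECTED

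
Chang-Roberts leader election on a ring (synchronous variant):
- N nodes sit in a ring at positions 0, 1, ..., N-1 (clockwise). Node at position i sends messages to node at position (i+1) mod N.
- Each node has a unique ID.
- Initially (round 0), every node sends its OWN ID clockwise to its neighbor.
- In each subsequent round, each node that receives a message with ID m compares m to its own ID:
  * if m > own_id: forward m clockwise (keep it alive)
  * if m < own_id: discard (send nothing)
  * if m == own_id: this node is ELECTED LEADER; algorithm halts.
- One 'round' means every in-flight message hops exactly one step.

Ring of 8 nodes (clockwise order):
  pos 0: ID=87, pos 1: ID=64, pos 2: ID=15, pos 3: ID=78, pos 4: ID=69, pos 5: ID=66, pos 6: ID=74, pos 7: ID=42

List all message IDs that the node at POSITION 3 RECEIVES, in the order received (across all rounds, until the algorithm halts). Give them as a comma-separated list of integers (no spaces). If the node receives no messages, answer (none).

Answer: 15,64,87

Derivation:
Round 1: pos1(id64) recv 87: fwd; pos2(id15) recv 64: fwd; pos3(id78) recv 15: drop; pos4(id69) recv 78: fwd; pos5(id66) recv 69: fwd; pos6(id74) recv 66: drop; pos7(id42) recv 74: fwd; pos0(id87) recv 42: drop
Round 2: pos2(id15) recv 87: fwd; pos3(id78) recv 64: drop; pos5(id66) recv 78: fwd; pos6(id74) recv 69: drop; pos0(id87) recv 74: drop
Round 3: pos3(id78) recv 87: fwd; pos6(id74) recv 78: fwd
Round 4: pos4(id69) recv 87: fwd; pos7(id42) recv 78: fwd
Round 5: pos5(id66) recv 87: fwd; pos0(id87) recv 78: drop
Round 6: pos6(id74) recv 87: fwd
Round 7: pos7(id42) recv 87: fwd
Round 8: pos0(id87) recv 87: ELECTED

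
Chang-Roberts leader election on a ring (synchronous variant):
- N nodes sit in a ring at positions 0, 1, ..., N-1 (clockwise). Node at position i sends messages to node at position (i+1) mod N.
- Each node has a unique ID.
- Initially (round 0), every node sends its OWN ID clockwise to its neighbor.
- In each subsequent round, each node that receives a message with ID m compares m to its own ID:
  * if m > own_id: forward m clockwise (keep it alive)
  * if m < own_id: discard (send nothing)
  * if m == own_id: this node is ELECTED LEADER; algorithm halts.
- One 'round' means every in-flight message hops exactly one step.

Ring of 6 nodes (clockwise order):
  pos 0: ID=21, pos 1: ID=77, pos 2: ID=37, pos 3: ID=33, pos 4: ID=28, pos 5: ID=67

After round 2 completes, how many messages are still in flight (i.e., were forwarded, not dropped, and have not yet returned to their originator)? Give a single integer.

Answer: 2

Derivation:
Round 1: pos1(id77) recv 21: drop; pos2(id37) recv 77: fwd; pos3(id33) recv 37: fwd; pos4(id28) recv 33: fwd; pos5(id67) recv 28: drop; pos0(id21) recv 67: fwd
Round 2: pos3(id33) recv 77: fwd; pos4(id28) recv 37: fwd; pos5(id67) recv 33: drop; pos1(id77) recv 67: drop
After round 2: 2 messages still in flight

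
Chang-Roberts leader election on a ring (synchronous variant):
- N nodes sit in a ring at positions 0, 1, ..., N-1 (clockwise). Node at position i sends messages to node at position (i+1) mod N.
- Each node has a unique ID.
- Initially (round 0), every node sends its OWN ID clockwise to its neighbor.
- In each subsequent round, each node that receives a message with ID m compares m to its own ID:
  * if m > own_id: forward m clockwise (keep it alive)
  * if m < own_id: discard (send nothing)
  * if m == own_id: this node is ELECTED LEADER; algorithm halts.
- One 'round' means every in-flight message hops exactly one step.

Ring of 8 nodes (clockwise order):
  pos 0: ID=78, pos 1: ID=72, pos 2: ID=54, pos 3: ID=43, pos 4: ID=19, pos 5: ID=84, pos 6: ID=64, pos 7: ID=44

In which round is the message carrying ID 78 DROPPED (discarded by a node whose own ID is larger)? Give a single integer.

Answer: 5

Derivation:
Round 1: pos1(id72) recv 78: fwd; pos2(id54) recv 72: fwd; pos3(id43) recv 54: fwd; pos4(id19) recv 43: fwd; pos5(id84) recv 19: drop; pos6(id64) recv 84: fwd; pos7(id44) recv 64: fwd; pos0(id78) recv 44: drop
Round 2: pos2(id54) recv 78: fwd; pos3(id43) recv 72: fwd; pos4(id19) recv 54: fwd; pos5(id84) recv 43: drop; pos7(id44) recv 84: fwd; pos0(id78) recv 64: drop
Round 3: pos3(id43) recv 78: fwd; pos4(id19) recv 72: fwd; pos5(id84) recv 54: drop; pos0(id78) recv 84: fwd
Round 4: pos4(id19) recv 78: fwd; pos5(id84) recv 72: drop; pos1(id72) recv 84: fwd
Round 5: pos5(id84) recv 78: drop; pos2(id54) recv 84: fwd
Round 6: pos3(id43) recv 84: fwd
Round 7: pos4(id19) recv 84: fwd
Round 8: pos5(id84) recv 84: ELECTED
Message ID 78 originates at pos 0; dropped at pos 5 in round 5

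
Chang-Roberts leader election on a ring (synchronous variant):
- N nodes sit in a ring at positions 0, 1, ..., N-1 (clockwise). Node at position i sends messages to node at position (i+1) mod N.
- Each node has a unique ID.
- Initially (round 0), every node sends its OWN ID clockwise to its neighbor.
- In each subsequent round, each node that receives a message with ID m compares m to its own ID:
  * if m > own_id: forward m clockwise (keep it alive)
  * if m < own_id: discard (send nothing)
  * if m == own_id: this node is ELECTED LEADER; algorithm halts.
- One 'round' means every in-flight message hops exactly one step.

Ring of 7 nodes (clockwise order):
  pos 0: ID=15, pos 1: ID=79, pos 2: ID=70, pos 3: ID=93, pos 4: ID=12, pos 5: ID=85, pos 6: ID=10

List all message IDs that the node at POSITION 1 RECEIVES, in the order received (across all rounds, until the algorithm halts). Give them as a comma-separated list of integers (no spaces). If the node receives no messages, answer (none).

Answer: 15,85,93

Derivation:
Round 1: pos1(id79) recv 15: drop; pos2(id70) recv 79: fwd; pos3(id93) recv 70: drop; pos4(id12) recv 93: fwd; pos5(id85) recv 12: drop; pos6(id10) recv 85: fwd; pos0(id15) recv 10: drop
Round 2: pos3(id93) recv 79: drop; pos5(id85) recv 93: fwd; pos0(id15) recv 85: fwd
Round 3: pos6(id10) recv 93: fwd; pos1(id79) recv 85: fwd
Round 4: pos0(id15) recv 93: fwd; pos2(id70) recv 85: fwd
Round 5: pos1(id79) recv 93: fwd; pos3(id93) recv 85: drop
Round 6: pos2(id70) recv 93: fwd
Round 7: pos3(id93) recv 93: ELECTED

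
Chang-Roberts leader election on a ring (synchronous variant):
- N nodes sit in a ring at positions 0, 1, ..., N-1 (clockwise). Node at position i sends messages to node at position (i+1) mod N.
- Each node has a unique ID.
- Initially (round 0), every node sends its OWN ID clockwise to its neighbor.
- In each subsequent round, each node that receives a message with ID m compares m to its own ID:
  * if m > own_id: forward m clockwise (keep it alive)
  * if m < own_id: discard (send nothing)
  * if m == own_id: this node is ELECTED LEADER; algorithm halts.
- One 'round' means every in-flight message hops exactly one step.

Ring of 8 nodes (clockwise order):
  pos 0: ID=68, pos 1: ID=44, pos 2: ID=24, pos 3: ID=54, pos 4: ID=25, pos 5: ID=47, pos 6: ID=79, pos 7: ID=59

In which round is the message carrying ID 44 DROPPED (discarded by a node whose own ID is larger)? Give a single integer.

Answer: 2

Derivation:
Round 1: pos1(id44) recv 68: fwd; pos2(id24) recv 44: fwd; pos3(id54) recv 24: drop; pos4(id25) recv 54: fwd; pos5(id47) recv 25: drop; pos6(id79) recv 47: drop; pos7(id59) recv 79: fwd; pos0(id68) recv 59: drop
Round 2: pos2(id24) recv 68: fwd; pos3(id54) recv 44: drop; pos5(id47) recv 54: fwd; pos0(id68) recv 79: fwd
Round 3: pos3(id54) recv 68: fwd; pos6(id79) recv 54: drop; pos1(id44) recv 79: fwd
Round 4: pos4(id25) recv 68: fwd; pos2(id24) recv 79: fwd
Round 5: pos5(id47) recv 68: fwd; pos3(id54) recv 79: fwd
Round 6: pos6(id79) recv 68: drop; pos4(id25) recv 79: fwd
Round 7: pos5(id47) recv 79: fwd
Round 8: pos6(id79) recv 79: ELECTED
Message ID 44 originates at pos 1; dropped at pos 3 in round 2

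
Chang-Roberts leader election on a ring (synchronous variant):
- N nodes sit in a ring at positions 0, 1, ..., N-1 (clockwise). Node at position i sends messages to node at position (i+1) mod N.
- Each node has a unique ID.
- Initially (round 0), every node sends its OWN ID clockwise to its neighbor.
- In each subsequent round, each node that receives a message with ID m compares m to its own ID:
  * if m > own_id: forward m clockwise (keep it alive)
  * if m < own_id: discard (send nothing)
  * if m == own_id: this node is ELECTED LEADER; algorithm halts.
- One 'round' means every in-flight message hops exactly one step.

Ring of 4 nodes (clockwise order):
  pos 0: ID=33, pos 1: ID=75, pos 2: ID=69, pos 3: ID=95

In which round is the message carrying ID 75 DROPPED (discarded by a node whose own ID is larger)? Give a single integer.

Answer: 2

Derivation:
Round 1: pos1(id75) recv 33: drop; pos2(id69) recv 75: fwd; pos3(id95) recv 69: drop; pos0(id33) recv 95: fwd
Round 2: pos3(id95) recv 75: drop; pos1(id75) recv 95: fwd
Round 3: pos2(id69) recv 95: fwd
Round 4: pos3(id95) recv 95: ELECTED
Message ID 75 originates at pos 1; dropped at pos 3 in round 2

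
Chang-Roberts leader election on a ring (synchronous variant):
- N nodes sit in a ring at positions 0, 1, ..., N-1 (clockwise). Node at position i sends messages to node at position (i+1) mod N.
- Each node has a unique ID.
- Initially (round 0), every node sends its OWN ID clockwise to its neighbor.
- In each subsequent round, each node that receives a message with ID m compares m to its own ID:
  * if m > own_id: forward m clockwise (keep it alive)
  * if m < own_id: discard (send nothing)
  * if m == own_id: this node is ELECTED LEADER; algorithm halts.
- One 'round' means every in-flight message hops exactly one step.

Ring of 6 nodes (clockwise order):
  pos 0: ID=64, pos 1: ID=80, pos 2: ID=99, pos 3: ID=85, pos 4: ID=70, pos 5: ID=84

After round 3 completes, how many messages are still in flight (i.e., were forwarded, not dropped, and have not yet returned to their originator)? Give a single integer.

Round 1: pos1(id80) recv 64: drop; pos2(id99) recv 80: drop; pos3(id85) recv 99: fwd; pos4(id70) recv 85: fwd; pos5(id84) recv 70: drop; pos0(id64) recv 84: fwd
Round 2: pos4(id70) recv 99: fwd; pos5(id84) recv 85: fwd; pos1(id80) recv 84: fwd
Round 3: pos5(id84) recv 99: fwd; pos0(id64) recv 85: fwd; pos2(id99) recv 84: drop
After round 3: 2 messages still in flight

Answer: 2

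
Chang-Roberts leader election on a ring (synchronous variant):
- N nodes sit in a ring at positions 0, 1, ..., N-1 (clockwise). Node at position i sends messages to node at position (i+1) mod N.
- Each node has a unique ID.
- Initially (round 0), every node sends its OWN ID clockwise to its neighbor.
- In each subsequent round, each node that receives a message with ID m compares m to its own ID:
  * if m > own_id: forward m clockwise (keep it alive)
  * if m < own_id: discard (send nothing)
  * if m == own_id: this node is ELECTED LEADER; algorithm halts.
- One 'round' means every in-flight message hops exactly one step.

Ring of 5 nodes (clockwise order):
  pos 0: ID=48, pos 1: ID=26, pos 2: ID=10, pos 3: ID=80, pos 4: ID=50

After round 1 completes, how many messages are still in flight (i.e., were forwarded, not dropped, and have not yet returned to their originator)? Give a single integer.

Round 1: pos1(id26) recv 48: fwd; pos2(id10) recv 26: fwd; pos3(id80) recv 10: drop; pos4(id50) recv 80: fwd; pos0(id48) recv 50: fwd
After round 1: 4 messages still in flight

Answer: 4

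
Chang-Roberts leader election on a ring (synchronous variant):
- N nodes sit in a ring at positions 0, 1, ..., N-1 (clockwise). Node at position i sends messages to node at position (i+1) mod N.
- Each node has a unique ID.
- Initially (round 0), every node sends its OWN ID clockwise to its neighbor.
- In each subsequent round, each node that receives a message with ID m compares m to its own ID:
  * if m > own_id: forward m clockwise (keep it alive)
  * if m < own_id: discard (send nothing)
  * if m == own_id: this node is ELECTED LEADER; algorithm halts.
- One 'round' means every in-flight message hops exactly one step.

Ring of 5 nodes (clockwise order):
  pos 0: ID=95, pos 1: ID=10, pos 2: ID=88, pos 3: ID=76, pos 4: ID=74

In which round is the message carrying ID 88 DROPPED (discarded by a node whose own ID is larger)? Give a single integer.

Round 1: pos1(id10) recv 95: fwd; pos2(id88) recv 10: drop; pos3(id76) recv 88: fwd; pos4(id74) recv 76: fwd; pos0(id95) recv 74: drop
Round 2: pos2(id88) recv 95: fwd; pos4(id74) recv 88: fwd; pos0(id95) recv 76: drop
Round 3: pos3(id76) recv 95: fwd; pos0(id95) recv 88: drop
Round 4: pos4(id74) recv 95: fwd
Round 5: pos0(id95) recv 95: ELECTED
Message ID 88 originates at pos 2; dropped at pos 0 in round 3

Answer: 3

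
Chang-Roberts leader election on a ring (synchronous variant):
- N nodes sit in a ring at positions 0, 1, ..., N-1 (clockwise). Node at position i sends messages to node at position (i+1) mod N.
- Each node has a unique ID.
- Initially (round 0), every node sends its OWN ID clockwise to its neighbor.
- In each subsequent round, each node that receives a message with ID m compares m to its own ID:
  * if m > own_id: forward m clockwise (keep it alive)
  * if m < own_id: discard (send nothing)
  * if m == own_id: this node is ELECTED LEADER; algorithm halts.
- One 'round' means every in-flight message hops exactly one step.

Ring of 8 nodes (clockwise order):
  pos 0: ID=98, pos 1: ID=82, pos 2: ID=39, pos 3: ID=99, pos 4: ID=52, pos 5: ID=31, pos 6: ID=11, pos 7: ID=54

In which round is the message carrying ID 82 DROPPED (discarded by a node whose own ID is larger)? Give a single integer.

Answer: 2

Derivation:
Round 1: pos1(id82) recv 98: fwd; pos2(id39) recv 82: fwd; pos3(id99) recv 39: drop; pos4(id52) recv 99: fwd; pos5(id31) recv 52: fwd; pos6(id11) recv 31: fwd; pos7(id54) recv 11: drop; pos0(id98) recv 54: drop
Round 2: pos2(id39) recv 98: fwd; pos3(id99) recv 82: drop; pos5(id31) recv 99: fwd; pos6(id11) recv 52: fwd; pos7(id54) recv 31: drop
Round 3: pos3(id99) recv 98: drop; pos6(id11) recv 99: fwd; pos7(id54) recv 52: drop
Round 4: pos7(id54) recv 99: fwd
Round 5: pos0(id98) recv 99: fwd
Round 6: pos1(id82) recv 99: fwd
Round 7: pos2(id39) recv 99: fwd
Round 8: pos3(id99) recv 99: ELECTED
Message ID 82 originates at pos 1; dropped at pos 3 in round 2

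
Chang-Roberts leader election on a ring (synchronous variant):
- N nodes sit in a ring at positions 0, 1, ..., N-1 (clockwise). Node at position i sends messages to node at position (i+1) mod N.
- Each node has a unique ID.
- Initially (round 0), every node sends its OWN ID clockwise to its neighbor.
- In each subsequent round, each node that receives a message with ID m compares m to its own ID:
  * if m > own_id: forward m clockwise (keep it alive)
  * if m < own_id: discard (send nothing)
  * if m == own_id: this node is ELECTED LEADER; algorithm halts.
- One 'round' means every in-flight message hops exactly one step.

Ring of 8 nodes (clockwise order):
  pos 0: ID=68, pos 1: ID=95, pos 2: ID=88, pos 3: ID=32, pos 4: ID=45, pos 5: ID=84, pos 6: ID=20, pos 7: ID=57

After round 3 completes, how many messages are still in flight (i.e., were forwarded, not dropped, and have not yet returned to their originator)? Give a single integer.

Round 1: pos1(id95) recv 68: drop; pos2(id88) recv 95: fwd; pos3(id32) recv 88: fwd; pos4(id45) recv 32: drop; pos5(id84) recv 45: drop; pos6(id20) recv 84: fwd; pos7(id57) recv 20: drop; pos0(id68) recv 57: drop
Round 2: pos3(id32) recv 95: fwd; pos4(id45) recv 88: fwd; pos7(id57) recv 84: fwd
Round 3: pos4(id45) recv 95: fwd; pos5(id84) recv 88: fwd; pos0(id68) recv 84: fwd
After round 3: 3 messages still in flight

Answer: 3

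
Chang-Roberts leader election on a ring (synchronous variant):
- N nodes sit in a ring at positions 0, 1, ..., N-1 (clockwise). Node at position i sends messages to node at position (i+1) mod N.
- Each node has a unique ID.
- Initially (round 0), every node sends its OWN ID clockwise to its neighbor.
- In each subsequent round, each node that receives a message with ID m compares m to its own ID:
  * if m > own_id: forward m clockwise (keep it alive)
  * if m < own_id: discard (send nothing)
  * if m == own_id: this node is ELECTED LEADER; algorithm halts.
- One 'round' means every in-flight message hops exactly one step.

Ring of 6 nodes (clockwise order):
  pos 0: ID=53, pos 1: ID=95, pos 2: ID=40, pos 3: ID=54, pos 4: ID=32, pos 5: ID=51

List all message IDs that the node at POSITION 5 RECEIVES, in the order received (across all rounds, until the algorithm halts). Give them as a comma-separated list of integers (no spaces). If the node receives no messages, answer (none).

Round 1: pos1(id95) recv 53: drop; pos2(id40) recv 95: fwd; pos3(id54) recv 40: drop; pos4(id32) recv 54: fwd; pos5(id51) recv 32: drop; pos0(id53) recv 51: drop
Round 2: pos3(id54) recv 95: fwd; pos5(id51) recv 54: fwd
Round 3: pos4(id32) recv 95: fwd; pos0(id53) recv 54: fwd
Round 4: pos5(id51) recv 95: fwd; pos1(id95) recv 54: drop
Round 5: pos0(id53) recv 95: fwd
Round 6: pos1(id95) recv 95: ELECTED

Answer: 32,54,95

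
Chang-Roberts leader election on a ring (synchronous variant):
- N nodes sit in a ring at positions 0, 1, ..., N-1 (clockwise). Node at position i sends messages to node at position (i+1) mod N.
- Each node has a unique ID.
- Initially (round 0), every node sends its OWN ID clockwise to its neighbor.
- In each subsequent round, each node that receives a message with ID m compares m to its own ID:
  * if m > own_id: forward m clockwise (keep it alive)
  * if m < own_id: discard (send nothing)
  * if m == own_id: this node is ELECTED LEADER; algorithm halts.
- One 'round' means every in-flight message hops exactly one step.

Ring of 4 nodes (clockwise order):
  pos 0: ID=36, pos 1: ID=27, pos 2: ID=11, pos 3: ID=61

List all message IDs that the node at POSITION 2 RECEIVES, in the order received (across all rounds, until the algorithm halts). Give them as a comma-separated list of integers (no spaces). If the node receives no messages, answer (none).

Answer: 27,36,61

Derivation:
Round 1: pos1(id27) recv 36: fwd; pos2(id11) recv 27: fwd; pos3(id61) recv 11: drop; pos0(id36) recv 61: fwd
Round 2: pos2(id11) recv 36: fwd; pos3(id61) recv 27: drop; pos1(id27) recv 61: fwd
Round 3: pos3(id61) recv 36: drop; pos2(id11) recv 61: fwd
Round 4: pos3(id61) recv 61: ELECTED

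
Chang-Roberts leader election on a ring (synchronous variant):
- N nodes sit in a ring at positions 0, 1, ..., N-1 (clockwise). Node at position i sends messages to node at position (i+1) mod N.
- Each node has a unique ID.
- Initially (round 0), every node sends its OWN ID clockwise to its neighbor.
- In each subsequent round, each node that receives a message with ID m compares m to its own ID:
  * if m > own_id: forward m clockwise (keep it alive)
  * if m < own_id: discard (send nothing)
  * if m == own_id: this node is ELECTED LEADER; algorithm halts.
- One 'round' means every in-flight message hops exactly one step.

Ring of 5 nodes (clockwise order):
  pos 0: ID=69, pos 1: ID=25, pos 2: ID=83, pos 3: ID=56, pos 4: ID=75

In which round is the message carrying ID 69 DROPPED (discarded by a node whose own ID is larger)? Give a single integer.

Round 1: pos1(id25) recv 69: fwd; pos2(id83) recv 25: drop; pos3(id56) recv 83: fwd; pos4(id75) recv 56: drop; pos0(id69) recv 75: fwd
Round 2: pos2(id83) recv 69: drop; pos4(id75) recv 83: fwd; pos1(id25) recv 75: fwd
Round 3: pos0(id69) recv 83: fwd; pos2(id83) recv 75: drop
Round 4: pos1(id25) recv 83: fwd
Round 5: pos2(id83) recv 83: ELECTED
Message ID 69 originates at pos 0; dropped at pos 2 in round 2

Answer: 2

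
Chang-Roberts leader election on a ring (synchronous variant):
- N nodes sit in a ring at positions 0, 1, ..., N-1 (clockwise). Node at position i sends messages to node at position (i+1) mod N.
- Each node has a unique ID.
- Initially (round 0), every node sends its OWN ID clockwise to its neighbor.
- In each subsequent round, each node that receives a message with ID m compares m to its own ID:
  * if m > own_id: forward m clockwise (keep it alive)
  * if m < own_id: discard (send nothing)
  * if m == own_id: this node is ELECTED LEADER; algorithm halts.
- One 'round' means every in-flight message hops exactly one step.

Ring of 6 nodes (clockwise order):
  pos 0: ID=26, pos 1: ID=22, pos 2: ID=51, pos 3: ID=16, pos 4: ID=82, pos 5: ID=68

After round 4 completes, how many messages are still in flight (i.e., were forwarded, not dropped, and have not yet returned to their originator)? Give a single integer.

Answer: 2

Derivation:
Round 1: pos1(id22) recv 26: fwd; pos2(id51) recv 22: drop; pos3(id16) recv 51: fwd; pos4(id82) recv 16: drop; pos5(id68) recv 82: fwd; pos0(id26) recv 68: fwd
Round 2: pos2(id51) recv 26: drop; pos4(id82) recv 51: drop; pos0(id26) recv 82: fwd; pos1(id22) recv 68: fwd
Round 3: pos1(id22) recv 82: fwd; pos2(id51) recv 68: fwd
Round 4: pos2(id51) recv 82: fwd; pos3(id16) recv 68: fwd
After round 4: 2 messages still in flight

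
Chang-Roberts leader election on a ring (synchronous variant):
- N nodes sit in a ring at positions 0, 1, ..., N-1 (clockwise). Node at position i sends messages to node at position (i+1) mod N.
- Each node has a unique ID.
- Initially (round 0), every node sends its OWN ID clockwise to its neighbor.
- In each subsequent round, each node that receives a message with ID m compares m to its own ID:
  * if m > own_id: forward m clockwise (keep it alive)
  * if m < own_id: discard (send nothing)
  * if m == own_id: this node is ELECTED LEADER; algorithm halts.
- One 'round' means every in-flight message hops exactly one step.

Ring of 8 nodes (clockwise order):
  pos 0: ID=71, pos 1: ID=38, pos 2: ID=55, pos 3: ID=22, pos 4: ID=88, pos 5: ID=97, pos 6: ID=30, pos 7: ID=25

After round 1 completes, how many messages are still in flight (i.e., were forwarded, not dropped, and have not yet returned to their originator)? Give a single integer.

Answer: 4

Derivation:
Round 1: pos1(id38) recv 71: fwd; pos2(id55) recv 38: drop; pos3(id22) recv 55: fwd; pos4(id88) recv 22: drop; pos5(id97) recv 88: drop; pos6(id30) recv 97: fwd; pos7(id25) recv 30: fwd; pos0(id71) recv 25: drop
After round 1: 4 messages still in flight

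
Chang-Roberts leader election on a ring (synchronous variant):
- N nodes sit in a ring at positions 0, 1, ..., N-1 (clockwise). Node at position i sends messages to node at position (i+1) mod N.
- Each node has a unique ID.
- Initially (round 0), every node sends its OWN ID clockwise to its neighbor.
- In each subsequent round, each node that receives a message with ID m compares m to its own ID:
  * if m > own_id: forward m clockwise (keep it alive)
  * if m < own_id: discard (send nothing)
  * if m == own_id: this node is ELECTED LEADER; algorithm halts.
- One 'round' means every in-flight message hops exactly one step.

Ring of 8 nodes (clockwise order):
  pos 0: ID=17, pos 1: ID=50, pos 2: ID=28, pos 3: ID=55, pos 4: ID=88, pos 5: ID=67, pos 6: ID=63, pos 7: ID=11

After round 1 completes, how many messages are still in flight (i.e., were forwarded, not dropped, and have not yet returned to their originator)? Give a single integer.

Answer: 4

Derivation:
Round 1: pos1(id50) recv 17: drop; pos2(id28) recv 50: fwd; pos3(id55) recv 28: drop; pos4(id88) recv 55: drop; pos5(id67) recv 88: fwd; pos6(id63) recv 67: fwd; pos7(id11) recv 63: fwd; pos0(id17) recv 11: drop
After round 1: 4 messages still in flight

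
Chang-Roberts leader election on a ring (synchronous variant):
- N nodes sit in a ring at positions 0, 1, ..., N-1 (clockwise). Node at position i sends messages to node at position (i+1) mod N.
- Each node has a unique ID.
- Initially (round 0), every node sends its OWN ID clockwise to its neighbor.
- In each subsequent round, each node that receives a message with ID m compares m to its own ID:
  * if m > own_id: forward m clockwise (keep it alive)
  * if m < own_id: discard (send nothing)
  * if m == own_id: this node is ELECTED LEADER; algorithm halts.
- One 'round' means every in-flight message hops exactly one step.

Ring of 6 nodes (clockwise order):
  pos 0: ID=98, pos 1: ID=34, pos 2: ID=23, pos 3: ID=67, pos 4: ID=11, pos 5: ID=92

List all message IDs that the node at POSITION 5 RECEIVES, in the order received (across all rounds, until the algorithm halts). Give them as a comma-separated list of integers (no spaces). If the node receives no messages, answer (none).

Round 1: pos1(id34) recv 98: fwd; pos2(id23) recv 34: fwd; pos3(id67) recv 23: drop; pos4(id11) recv 67: fwd; pos5(id92) recv 11: drop; pos0(id98) recv 92: drop
Round 2: pos2(id23) recv 98: fwd; pos3(id67) recv 34: drop; pos5(id92) recv 67: drop
Round 3: pos3(id67) recv 98: fwd
Round 4: pos4(id11) recv 98: fwd
Round 5: pos5(id92) recv 98: fwd
Round 6: pos0(id98) recv 98: ELECTED

Answer: 11,67,98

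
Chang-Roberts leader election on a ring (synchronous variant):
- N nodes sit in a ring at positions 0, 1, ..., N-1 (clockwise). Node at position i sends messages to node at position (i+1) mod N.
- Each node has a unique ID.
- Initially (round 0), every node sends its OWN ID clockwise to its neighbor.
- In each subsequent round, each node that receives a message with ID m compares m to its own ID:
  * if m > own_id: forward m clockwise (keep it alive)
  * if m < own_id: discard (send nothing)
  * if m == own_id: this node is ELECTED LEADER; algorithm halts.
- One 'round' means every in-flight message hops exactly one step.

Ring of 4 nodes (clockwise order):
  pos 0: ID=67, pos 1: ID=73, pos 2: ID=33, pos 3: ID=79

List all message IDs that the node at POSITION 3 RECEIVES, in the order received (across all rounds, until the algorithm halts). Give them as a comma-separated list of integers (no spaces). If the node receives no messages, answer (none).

Answer: 33,73,79

Derivation:
Round 1: pos1(id73) recv 67: drop; pos2(id33) recv 73: fwd; pos3(id79) recv 33: drop; pos0(id67) recv 79: fwd
Round 2: pos3(id79) recv 73: drop; pos1(id73) recv 79: fwd
Round 3: pos2(id33) recv 79: fwd
Round 4: pos3(id79) recv 79: ELECTED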